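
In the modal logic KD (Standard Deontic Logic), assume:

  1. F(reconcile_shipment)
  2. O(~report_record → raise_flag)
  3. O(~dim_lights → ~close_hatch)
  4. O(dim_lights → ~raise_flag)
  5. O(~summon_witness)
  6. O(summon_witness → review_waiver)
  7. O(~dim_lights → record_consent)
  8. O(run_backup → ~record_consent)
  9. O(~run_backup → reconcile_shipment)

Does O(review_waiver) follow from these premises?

No

Premise 6 is O(summon_witness → review_waiver), but O(summon_witness) is not derivable from the premises, so it does not yield O(review_waiver).
No other premise forces O(review_waiver). An ideal world satisfying every premise can still have review_waiver false, so O(review_waiver) is not derivable.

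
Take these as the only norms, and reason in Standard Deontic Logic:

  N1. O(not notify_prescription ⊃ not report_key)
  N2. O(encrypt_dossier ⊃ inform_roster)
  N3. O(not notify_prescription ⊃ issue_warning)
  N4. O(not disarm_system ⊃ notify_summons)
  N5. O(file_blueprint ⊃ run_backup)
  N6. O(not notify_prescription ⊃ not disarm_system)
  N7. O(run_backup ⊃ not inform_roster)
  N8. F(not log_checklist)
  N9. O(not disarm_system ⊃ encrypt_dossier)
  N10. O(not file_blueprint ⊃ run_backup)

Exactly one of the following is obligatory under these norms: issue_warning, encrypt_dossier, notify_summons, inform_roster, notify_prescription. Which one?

Premises 10 and 5 cover both cases: O(not file_blueprint ⊃ run_backup) and O(file_blueprint ⊃ run_backup). Since not file_blueprint ∨ file_blueprint is a tautology, O(run_backup) follows.
Applying K to premise 7 (O(run_backup ⊃ not inform_roster)) and O(run_backup) yields O(not inform_roster).
Premise 2 is O(encrypt_dossier ⊃ inform_roster); contrapositively O(not inform_roster ⊃ not encrypt_dossier). Since O(not inform_roster) holds, K gives O(not encrypt_dossier).
Premise 9 is O(not disarm_system ⊃ encrypt_dossier); contrapositively O(not encrypt_dossier ⊃ disarm_system). Since O(not encrypt_dossier) holds, K gives O(disarm_system).
Premise 6, O(not notify_prescription ⊃ not disarm_system), contraposes to O(disarm_system ⊃ notify_prescription); with O(disarm_system) we get O(notify_prescription).
So O(notify_prescription) holds — notify_prescription is obligatory. None of the other listed options is made obligatory by any chain of premises.

notify_prescription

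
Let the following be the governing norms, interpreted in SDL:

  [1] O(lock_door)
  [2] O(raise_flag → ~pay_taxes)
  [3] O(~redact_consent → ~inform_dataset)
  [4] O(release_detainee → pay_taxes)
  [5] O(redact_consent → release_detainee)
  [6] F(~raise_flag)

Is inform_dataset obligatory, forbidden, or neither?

Premise 6, F(~raise_flag), is equivalent to O(raise_flag).
From O(raise_flag) and premise 2, O(raise_flag → ~pay_taxes), we obtain O(~pay_taxes).
Premise 4 is O(release_detainee → pay_taxes); contrapositively O(~pay_taxes → ~release_detainee). Since O(~pay_taxes) holds, K gives O(~release_detainee).
Premise 5 is O(redact_consent → release_detainee); contrapositively O(~release_detainee → ~redact_consent). Since O(~release_detainee) holds, K gives O(~redact_consent).
Premise 3 is O(~redact_consent → ~inform_dataset); since O(~redact_consent), deontic closure gives O(~inform_dataset).
Premise 1 does not contribute to this derivation.
Thus O(~inform_dataset), which is F(inform_dataset): inform_dataset is forbidden.

Forbidden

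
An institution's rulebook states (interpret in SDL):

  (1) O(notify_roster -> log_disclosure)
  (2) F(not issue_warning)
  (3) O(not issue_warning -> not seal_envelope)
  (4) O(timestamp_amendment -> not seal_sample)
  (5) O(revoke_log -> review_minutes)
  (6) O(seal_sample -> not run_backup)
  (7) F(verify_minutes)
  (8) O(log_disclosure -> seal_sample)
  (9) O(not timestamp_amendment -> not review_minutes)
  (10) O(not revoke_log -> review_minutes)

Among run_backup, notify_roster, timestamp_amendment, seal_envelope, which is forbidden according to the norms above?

notify_roster

By case analysis on revoke_log: premise 5 gives O(revoke_log -> review_minutes) and premise 10 gives O(not revoke_log -> review_minutes), so O(review_minutes) either way.
Premise 9 is O(not timestamp_amendment -> not review_minutes); contrapositively O(review_minutes -> timestamp_amendment). Since O(review_minutes) holds, K gives O(timestamp_amendment).
From O(timestamp_amendment) and premise 4, O(timestamp_amendment -> not seal_sample), we obtain O(not seal_sample).
Premise 8, O(log_disclosure -> seal_sample), contraposes to O(not seal_sample -> not log_disclosure); with O(not seal_sample) we get O(not log_disclosure).
Premise 1 is O(notify_roster -> log_disclosure); contrapositively O(not log_disclosure -> not notify_roster). Since O(not log_disclosure) holds, K gives O(not notify_roster).
So O(not notify_roster) holds, i.e. notify_roster is forbidden. None of the other listed options is forbidden under the premises.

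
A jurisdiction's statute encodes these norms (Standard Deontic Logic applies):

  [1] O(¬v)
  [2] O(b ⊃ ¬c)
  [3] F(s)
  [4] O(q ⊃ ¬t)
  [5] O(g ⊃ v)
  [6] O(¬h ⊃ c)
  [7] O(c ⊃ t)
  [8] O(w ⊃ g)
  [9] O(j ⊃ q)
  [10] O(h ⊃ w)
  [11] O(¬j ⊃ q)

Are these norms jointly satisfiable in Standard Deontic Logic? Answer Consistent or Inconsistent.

Inconsistent

By case analysis on j: premise 9 gives O(j ⊃ q) and premise 11 gives O(¬j ⊃ q), so O(q) either way.
With premise 4, O(q ⊃ ¬t), the K-axiom yields O(¬t).
Premise 7 is O(c ⊃ t); contrapositively O(¬t ⊃ ¬c). Since O(¬t) holds, K gives O(¬c).
Premise 6, O(¬h ⊃ c), contraposes to O(¬c ⊃ h); with O(¬c) we get O(h).
Premise 10 is O(h ⊃ w); since O(h), deontic closure gives O(w).
With premise 8, O(w ⊃ g), the K-axiom yields O(g).
Applying K to premise 5 (O(g ⊃ v)) and O(g) yields O(v).
But premise 1 directly asserts O(¬v).
We now have both O(v) and O(¬v) — v is simultaneously obligatory and forbidden, violating the D-axiom.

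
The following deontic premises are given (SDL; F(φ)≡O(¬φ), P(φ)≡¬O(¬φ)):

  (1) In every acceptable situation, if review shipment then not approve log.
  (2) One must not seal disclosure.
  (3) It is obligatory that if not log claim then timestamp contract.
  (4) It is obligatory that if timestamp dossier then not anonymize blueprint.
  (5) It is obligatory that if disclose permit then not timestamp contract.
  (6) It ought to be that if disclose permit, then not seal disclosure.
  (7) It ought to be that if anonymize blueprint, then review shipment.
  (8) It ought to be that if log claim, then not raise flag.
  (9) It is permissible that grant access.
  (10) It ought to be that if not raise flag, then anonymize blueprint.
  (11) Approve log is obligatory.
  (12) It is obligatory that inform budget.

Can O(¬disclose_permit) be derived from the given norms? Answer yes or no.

Premise 11 states O(approve_log) outright.
Premise 1, O(review_shipment → ¬approve_log), contraposes to O(approve_log → ¬review_shipment); with O(approve_log) we get O(¬review_shipment).
Premise 7, O(anonymize_blueprint → review_shipment), contraposes to O(¬review_shipment → ¬anonymize_blueprint); with O(¬review_shipment) we get O(¬anonymize_blueprint).
The contrapositive of premise 10 (O(¬raise_flag → anonymize_blueprint)) is O(¬anonymize_blueprint → raise_flag), and O(¬anonymize_blueprint) is already established, so O(raise_flag).
The contrapositive of premise 8 (O(log_claim → ¬raise_flag)) is O(raise_flag → ¬log_claim), and O(raise_flag) is already established, so O(¬log_claim).
Applying K to premise 3 (O(¬log_claim → timestamp_contract)) and O(¬log_claim) yields O(timestamp_contract).
The contrapositive of premise 5 (O(disclose_permit → ¬timestamp_contract)) is O(timestamp_contract → ¬disclose_permit), and O(timestamp_contract) is already established, so O(¬disclose_permit).
Premises 2, 4, 6, 9, 12 do not contribute to this derivation.
So O(¬disclose_permit) follows.

Yes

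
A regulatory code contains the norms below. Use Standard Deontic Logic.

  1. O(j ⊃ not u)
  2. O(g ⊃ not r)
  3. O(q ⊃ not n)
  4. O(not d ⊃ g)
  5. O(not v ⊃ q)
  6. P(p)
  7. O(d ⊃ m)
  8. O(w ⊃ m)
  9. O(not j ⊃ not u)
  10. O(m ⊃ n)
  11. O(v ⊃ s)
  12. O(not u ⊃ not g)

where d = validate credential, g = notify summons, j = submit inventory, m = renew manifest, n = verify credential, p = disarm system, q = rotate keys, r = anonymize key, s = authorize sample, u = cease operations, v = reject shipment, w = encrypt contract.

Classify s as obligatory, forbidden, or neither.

Premises 1 and 9 are O(j ⊃ not u) and O(not j ⊃ not u); every ideal world satisfies j or not j, so in either case not u holds — hence O(not u).
With premise 12, O(not u ⊃ not g), the K-axiom yields O(not g).
Premise 4 is O(not d ⊃ g); contrapositively O(not g ⊃ d). Since O(not g) holds, K gives O(d).
Premise 7 is O(d ⊃ m); since O(d), deontic closure gives O(m).
Applying K to premise 10 (O(m ⊃ n)) and O(m) yields O(n).
Premise 3, O(q ⊃ not n), contraposes to O(n ⊃ not q); with O(n) we get O(not q).
Premise 5 is O(not v ⊃ q); contrapositively O(not q ⊃ v). Since O(not q) holds, K gives O(v).
With premise 11, O(v ⊃ s), the K-axiom yields O(s).
Premises 2, 6, 8 do not contribute to this derivation.
Hence s is obligatory.

Obligatory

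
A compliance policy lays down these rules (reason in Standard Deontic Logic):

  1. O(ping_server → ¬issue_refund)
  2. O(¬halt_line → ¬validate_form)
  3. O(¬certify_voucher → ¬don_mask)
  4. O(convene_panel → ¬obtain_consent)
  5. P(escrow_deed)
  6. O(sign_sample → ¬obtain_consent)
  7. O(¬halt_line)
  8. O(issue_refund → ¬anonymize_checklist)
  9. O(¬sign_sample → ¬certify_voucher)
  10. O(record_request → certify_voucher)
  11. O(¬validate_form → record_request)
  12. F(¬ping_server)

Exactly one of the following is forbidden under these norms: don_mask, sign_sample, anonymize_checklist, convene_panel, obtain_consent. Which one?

Premise 7 gives O(¬halt_line).
From O(¬halt_line) and premise 2, O(¬halt_line → ¬validate_form), we obtain O(¬validate_form).
Premise 11 is O(¬validate_form → record_request); since O(¬validate_form), deontic closure gives O(record_request).
From O(record_request) and premise 10, O(record_request → certify_voucher), we obtain O(certify_voucher).
Premise 9 is O(¬sign_sample → ¬certify_voucher); contrapositively O(certify_voucher → sign_sample). Since O(certify_voucher) holds, K gives O(sign_sample).
Premise 6 is O(sign_sample → ¬obtain_consent); since O(sign_sample), deontic closure gives O(¬obtain_consent).
So O(¬obtain_consent) holds, i.e. obtain_consent is forbidden. None of the other listed options is forbidden under the premises.

obtain_consent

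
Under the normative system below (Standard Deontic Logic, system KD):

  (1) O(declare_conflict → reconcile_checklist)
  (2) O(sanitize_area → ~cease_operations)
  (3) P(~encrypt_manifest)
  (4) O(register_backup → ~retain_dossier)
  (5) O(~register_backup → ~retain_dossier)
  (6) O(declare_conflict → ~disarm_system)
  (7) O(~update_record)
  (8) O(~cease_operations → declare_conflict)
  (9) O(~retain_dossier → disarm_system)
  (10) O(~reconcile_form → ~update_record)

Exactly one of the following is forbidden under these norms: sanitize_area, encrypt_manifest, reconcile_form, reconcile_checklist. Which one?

sanitize_area

Premises 4 and 5 are O(register_backup → ~retain_dossier) and O(~register_backup → ~retain_dossier); every ideal world satisfies register_backup or ~register_backup, so in either case ~retain_dossier holds — hence O(~retain_dossier).
From O(~retain_dossier) and premise 9, O(~retain_dossier → disarm_system), we obtain O(disarm_system).
Premise 6, O(declare_conflict → ~disarm_system), contraposes to O(disarm_system → ~declare_conflict); with O(disarm_system) we get O(~declare_conflict).
Premise 8 is O(~cease_operations → declare_conflict); contrapositively O(~declare_conflict → cease_operations). Since O(~declare_conflict) holds, K gives O(cease_operations).
Premise 2, O(sanitize_area → ~cease_operations), contraposes to O(cease_operations → ~sanitize_area); with O(cease_operations) we get O(~sanitize_area).
So O(~sanitize_area) holds, i.e. sanitize_area is forbidden. None of the other listed options is forbidden under the premises.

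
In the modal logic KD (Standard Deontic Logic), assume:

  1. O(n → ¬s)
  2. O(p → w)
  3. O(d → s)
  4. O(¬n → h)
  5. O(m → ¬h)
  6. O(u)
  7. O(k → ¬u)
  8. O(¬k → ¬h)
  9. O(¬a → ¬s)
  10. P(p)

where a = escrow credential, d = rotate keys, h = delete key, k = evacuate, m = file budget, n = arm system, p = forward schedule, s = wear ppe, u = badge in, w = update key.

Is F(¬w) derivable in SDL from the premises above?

No

Premise 2 is O(p → w), but O(p) is not derivable from the premises (the permission P(p) asserts only ¬O(¬p), not O(p)), so it does not yield O(w).
No other premise forces O(w). An ideal world satisfying every premise can still have ¬w true, so F(¬w) is not derivable.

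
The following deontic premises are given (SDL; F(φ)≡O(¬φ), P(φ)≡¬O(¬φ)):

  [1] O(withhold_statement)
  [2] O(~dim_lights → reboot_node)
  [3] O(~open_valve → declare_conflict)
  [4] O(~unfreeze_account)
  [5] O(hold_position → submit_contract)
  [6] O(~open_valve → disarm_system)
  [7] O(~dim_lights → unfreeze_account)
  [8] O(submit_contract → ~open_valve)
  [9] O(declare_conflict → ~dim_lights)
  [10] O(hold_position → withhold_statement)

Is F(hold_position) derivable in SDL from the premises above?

Premise 4 states O(~unfreeze_account) outright.
The contrapositive of premise 7 (O(~dim_lights → unfreeze_account)) is O(~unfreeze_account → dim_lights), and O(~unfreeze_account) is already established, so O(dim_lights).
Premise 9 is O(declare_conflict → ~dim_lights); contrapositively O(dim_lights → ~declare_conflict). Since O(dim_lights) holds, K gives O(~declare_conflict).
Premise 3 is O(~open_valve → declare_conflict); contrapositively O(~declare_conflict → open_valve). Since O(~declare_conflict) holds, K gives O(open_valve).
Premise 8, O(submit_contract → ~open_valve), contraposes to O(open_valve → ~submit_contract); with O(open_valve) we get O(~submit_contract).
Premise 5 is O(hold_position → submit_contract); contrapositively O(~submit_contract → ~hold_position). Since O(~submit_contract) holds, K gives O(~hold_position).
Premises 1, 2, 6, 10 do not contribute to this derivation.
So O(~hold_position) holds, i.e. F(hold_position). The claim follows.

Yes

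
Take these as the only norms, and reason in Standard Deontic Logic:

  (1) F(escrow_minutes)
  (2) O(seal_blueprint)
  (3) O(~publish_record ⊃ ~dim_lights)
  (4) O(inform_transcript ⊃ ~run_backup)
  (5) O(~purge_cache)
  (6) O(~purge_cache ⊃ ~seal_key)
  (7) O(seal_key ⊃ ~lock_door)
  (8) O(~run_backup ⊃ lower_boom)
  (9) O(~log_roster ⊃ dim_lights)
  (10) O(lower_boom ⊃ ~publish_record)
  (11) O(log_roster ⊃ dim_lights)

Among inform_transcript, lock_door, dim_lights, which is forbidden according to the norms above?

Premises 9 and 11 cover both cases: O(~log_roster ⊃ dim_lights) and O(log_roster ⊃ dim_lights). Since ~log_roster ∨ log_roster is a tautology, O(dim_lights) follows.
The contrapositive of premise 3 (O(~publish_record ⊃ ~dim_lights)) is O(dim_lights ⊃ publish_record), and O(dim_lights) is already established, so O(publish_record).
Premise 10, O(lower_boom ⊃ ~publish_record), contraposes to O(publish_record ⊃ ~lower_boom); with O(publish_record) we get O(~lower_boom).
The contrapositive of premise 8 (O(~run_backup ⊃ lower_boom)) is O(~lower_boom ⊃ run_backup), and O(~lower_boom) is already established, so O(run_backup).
Premise 4 is O(inform_transcript ⊃ ~run_backup); contrapositively O(run_backup ⊃ ~inform_transcript). Since O(run_backup) holds, K gives O(~inform_transcript).
So O(~inform_transcript) holds, i.e. inform_transcript is forbidden. None of the other listed options is forbidden under the premises.

inform_transcript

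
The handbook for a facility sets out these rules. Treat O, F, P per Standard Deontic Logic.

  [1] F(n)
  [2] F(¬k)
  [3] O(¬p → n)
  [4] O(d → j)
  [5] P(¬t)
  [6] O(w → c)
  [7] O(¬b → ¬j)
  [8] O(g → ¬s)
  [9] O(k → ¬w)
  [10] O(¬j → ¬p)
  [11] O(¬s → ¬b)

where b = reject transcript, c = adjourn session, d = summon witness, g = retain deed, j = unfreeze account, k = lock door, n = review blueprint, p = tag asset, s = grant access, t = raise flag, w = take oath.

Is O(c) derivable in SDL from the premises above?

No

Premise 6 is O(w → c), but O(w) is not derivable from the premises, so it does not yield O(c).
No other premise forces O(c). An ideal world satisfying every premise can still have c false, so O(c) is not derivable.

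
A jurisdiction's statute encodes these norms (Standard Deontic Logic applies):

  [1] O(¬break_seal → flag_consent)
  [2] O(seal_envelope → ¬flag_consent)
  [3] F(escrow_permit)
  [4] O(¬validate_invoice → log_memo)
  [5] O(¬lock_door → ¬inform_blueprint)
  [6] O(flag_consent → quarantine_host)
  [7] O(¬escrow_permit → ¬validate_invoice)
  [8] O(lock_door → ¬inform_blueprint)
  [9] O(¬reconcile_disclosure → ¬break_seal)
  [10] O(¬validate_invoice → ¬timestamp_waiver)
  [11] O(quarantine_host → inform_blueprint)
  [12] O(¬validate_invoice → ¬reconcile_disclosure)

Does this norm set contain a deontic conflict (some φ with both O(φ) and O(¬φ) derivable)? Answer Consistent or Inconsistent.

Inconsistent

By case analysis on ¬lock_door: premise 5 gives O(¬lock_door → ¬inform_blueprint) and premise 8 gives O(lock_door → ¬inform_blueprint), so O(¬inform_blueprint) either way.
Premise 11 is O(quarantine_host → inform_blueprint); contrapositively O(¬inform_blueprint → ¬quarantine_host). Since O(¬inform_blueprint) holds, K gives O(¬quarantine_host).
Premise 6 is O(flag_consent → quarantine_host); contrapositively O(¬quarantine_host → ¬flag_consent). Since O(¬quarantine_host) holds, K gives O(¬flag_consent).
Premise 1, O(¬break_seal → flag_consent), contraposes to O(¬flag_consent → break_seal); with O(¬flag_consent) we get O(break_seal).
The contrapositive of premise 9 (O(¬reconcile_disclosure → ¬break_seal)) is O(break_seal → reconcile_disclosure), and O(break_seal) is already established, so O(reconcile_disclosure).
Premise 12, O(¬validate_invoice → ¬reconcile_disclosure), contraposes to O(reconcile_disclosure → validate_invoice); with O(reconcile_disclosure) we get O(validate_invoice).
Premise 7 is O(¬escrow_permit → ¬validate_invoice); contrapositively O(validate_invoice → escrow_permit). Since O(validate_invoice) holds, K gives O(escrow_permit).
However, F(escrow_permit) at premise 3 amounts to O(¬escrow_permit).
We now have both O(escrow_permit) and O(¬escrow_permit) — escrow_permit is simultaneously obligatory and forbidden, violating the D-axiom.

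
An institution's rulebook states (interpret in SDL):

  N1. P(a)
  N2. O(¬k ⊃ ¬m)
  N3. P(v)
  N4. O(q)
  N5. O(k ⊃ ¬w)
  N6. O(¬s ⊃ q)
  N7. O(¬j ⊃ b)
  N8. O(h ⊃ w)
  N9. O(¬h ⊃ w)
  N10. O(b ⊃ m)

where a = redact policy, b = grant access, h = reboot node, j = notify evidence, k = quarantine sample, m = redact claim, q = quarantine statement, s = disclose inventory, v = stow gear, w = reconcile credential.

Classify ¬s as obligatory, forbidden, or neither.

Neither

Premise 6 is O(¬s ⊃ q); even if O(q) held, inferring O(¬s) would be affirming the consequent — invalid.
No premise or chain of K-axiom applications forces O(¬s), and none forces O(s). So ¬s is neither obligatory nor forbidden under these norms.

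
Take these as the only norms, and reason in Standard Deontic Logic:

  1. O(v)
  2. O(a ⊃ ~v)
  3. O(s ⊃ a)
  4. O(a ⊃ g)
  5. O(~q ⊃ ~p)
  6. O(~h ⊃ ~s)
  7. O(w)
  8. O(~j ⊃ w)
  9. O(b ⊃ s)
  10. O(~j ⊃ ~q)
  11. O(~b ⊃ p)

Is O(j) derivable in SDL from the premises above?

Premise 1 gives O(v).
Premise 2 is O(a ⊃ ~v); contrapositively O(v ⊃ ~a). Since O(v) holds, K gives O(~a).
Premise 3 is O(s ⊃ a); contrapositively O(~a ⊃ ~s). Since O(~a) holds, K gives O(~s).
The contrapositive of premise 9 (O(b ⊃ s)) is O(~s ⊃ ~b), and O(~s) is already established, so O(~b).
Applying K to premise 11 (O(~b ⊃ p)) and O(~b) yields O(p).
The contrapositive of premise 5 (O(~q ⊃ ~p)) is O(p ⊃ q), and O(p) is already established, so O(q).
The contrapositive of premise 10 (O(~j ⊃ ~q)) is O(q ⊃ j), and O(q) is already established, so O(j).
Premises 4, 6, 7, 8 do not contribute to this derivation.
So O(j) follows.

Yes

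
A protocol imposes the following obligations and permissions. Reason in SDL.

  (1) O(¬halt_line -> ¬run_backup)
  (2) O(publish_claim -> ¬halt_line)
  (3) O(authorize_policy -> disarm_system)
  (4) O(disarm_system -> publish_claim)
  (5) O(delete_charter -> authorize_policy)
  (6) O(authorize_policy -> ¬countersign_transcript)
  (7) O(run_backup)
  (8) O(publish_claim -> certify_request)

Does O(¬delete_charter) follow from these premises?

From premise 7 we have O(run_backup).
The contrapositive of premise 1 (O(¬halt_line -> ¬run_backup)) is O(run_backup -> halt_line), and O(run_backup) is already established, so O(halt_line).
Premise 2, O(publish_claim -> ¬halt_line), contraposes to O(halt_line -> ¬publish_claim); with O(halt_line) we get O(¬publish_claim).
The contrapositive of premise 4 (O(disarm_system -> publish_claim)) is O(¬publish_claim -> ¬disarm_system), and O(¬publish_claim) is already established, so O(¬disarm_system).
Premise 3, O(authorize_policy -> disarm_system), contraposes to O(¬disarm_system -> ¬authorize_policy); with O(¬disarm_system) we get O(¬authorize_policy).
Premise 5 is O(delete_charter -> authorize_policy); contrapositively O(¬authorize_policy -> ¬delete_charter). Since O(¬authorize_policy) holds, K gives O(¬delete_charter).
Premises 6, 8 do not contribute to this derivation.
So O(¬delete_charter) follows.

Yes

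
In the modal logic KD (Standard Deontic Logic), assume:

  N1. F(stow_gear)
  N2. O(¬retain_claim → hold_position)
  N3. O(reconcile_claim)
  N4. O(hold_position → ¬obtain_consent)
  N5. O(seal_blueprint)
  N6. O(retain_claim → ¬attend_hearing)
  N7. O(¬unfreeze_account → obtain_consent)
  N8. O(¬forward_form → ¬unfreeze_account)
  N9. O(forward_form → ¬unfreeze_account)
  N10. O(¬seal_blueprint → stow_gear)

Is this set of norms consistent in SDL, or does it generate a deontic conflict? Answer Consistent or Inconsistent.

Premise 10 is O(¬seal_blueprint → stow_gear), but O(¬seal_blueprint) is not derivable from the premises, so it does not yield O(stow_gear).
So O(stow_gear) is not derivable, and the apparent clash with O(¬stow_gear) does not arise.
A world satisfying every obligation exists (e.g. attend_hearing=false, forward_form=false, hold_position=false, obtain_consent=true, reconcile_claim=true, retain_claim=true, seal_blueprint=true, stow_gear=false, unfreeze_account=false); no atom is both obligatory and forbidden, so the set is consistent.

Consistent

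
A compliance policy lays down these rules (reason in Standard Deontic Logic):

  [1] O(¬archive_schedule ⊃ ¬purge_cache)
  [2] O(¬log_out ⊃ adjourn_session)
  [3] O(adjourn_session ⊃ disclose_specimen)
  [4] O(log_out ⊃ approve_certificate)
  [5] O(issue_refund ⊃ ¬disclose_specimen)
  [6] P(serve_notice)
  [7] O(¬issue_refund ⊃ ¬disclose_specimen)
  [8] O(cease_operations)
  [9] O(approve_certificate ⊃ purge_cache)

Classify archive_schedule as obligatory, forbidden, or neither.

Obligatory

Premises 7 and 5 cover both cases: O(¬issue_refund ⊃ ¬disclose_specimen) and O(issue_refund ⊃ ¬disclose_specimen). Since ¬issue_refund ∨ issue_refund is a tautology, O(¬disclose_specimen) follows.
The contrapositive of premise 3 (O(adjourn_session ⊃ disclose_specimen)) is O(¬disclose_specimen ⊃ ¬adjourn_session), and O(¬disclose_specimen) is already established, so O(¬adjourn_session).
The contrapositive of premise 2 (O(¬log_out ⊃ adjourn_session)) is O(¬adjourn_session ⊃ log_out), and O(¬adjourn_session) is already established, so O(log_out).
With premise 4, O(log_out ⊃ approve_certificate), the K-axiom yields O(approve_certificate).
Applying K to premise 9 (O(approve_certificate ⊃ purge_cache)) and O(approve_certificate) yields O(purge_cache).
Premise 1, O(¬archive_schedule ⊃ ¬purge_cache), contraposes to O(purge_cache ⊃ archive_schedule); with O(purge_cache) we get O(archive_schedule).
Premises 6, 8 do not contribute to this derivation.
Hence archive_schedule is obligatory.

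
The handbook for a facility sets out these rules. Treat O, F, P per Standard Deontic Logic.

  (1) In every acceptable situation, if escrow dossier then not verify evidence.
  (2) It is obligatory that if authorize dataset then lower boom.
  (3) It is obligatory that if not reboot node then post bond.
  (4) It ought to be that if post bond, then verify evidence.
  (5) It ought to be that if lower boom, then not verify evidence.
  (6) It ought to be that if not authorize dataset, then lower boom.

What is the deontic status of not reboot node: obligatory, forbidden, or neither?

Forbidden

Premises 6 and 2 are O(¬authorize_dataset → lower_boom) and O(authorize_dataset → lower_boom); every ideal world satisfies ¬authorize_dataset or authorize_dataset, so in either case lower_boom holds — hence O(lower_boom).
With premise 5, O(lower_boom → ¬verify_evidence), the K-axiom yields O(¬verify_evidence).
The contrapositive of premise 4 (O(post_bond → verify_evidence)) is O(¬verify_evidence → ¬post_bond), and O(¬verify_evidence) is already established, so O(¬post_bond).
Premise 3, O(¬reboot_node → post_bond), contraposes to O(¬post_bond → reboot_node); with O(¬post_bond) we get O(reboot_node).
Premise 1 does not contribute to this derivation.
Thus O(reboot_node), which is F(¬reboot_node): ¬reboot_node is forbidden.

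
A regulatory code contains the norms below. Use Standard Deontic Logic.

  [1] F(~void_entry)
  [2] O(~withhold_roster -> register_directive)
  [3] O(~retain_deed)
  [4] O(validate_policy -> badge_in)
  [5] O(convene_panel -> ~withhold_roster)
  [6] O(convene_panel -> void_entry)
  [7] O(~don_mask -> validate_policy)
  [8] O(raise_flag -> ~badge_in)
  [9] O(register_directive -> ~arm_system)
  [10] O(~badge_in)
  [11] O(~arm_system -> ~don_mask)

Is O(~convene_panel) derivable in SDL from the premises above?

Yes

From premise 10 we have O(~badge_in).
The contrapositive of premise 4 (O(validate_policy -> badge_in)) is O(~badge_in -> ~validate_policy), and O(~badge_in) is already established, so O(~validate_policy).
Premise 7 is O(~don_mask -> validate_policy); contrapositively O(~validate_policy -> don_mask). Since O(~validate_policy) holds, K gives O(don_mask).
Premise 11, O(~arm_system -> ~don_mask), contraposes to O(don_mask -> arm_system); with O(don_mask) we get O(arm_system).
The contrapositive of premise 9 (O(register_directive -> ~arm_system)) is O(arm_system -> ~register_directive), and O(arm_system) is already established, so O(~register_directive).
Premise 2 is O(~withhold_roster -> register_directive); contrapositively O(~register_directive -> withhold_roster). Since O(~register_directive) holds, K gives O(withhold_roster).
Premise 5, O(convene_panel -> ~withhold_roster), contraposes to O(withhold_roster -> ~convene_panel); with O(withhold_roster) we get O(~convene_panel).
Premises 1, 3, 6, 8 do not contribute to this derivation.
So O(~convene_panel) follows.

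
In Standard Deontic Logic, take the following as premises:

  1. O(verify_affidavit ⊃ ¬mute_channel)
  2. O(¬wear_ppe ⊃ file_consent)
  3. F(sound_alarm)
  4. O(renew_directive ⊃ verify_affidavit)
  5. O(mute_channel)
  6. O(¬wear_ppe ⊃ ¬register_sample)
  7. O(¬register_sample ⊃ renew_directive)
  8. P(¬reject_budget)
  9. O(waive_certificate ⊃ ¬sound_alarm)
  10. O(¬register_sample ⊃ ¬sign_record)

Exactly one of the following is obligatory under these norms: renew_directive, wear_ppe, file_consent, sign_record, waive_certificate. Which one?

From premise 5 we have O(mute_channel).
The contrapositive of premise 1 (O(verify_affidavit ⊃ ¬mute_channel)) is O(mute_channel ⊃ ¬verify_affidavit), and O(mute_channel) is already established, so O(¬verify_affidavit).
Premise 4 is O(renew_directive ⊃ verify_affidavit); contrapositively O(¬verify_affidavit ⊃ ¬renew_directive). Since O(¬verify_affidavit) holds, K gives O(¬renew_directive).
The contrapositive of premise 7 (O(¬register_sample ⊃ renew_directive)) is O(¬renew_directive ⊃ register_sample), and O(¬renew_directive) is already established, so O(register_sample).
The contrapositive of premise 6 (O(¬wear_ppe ⊃ ¬register_sample)) is O(register_sample ⊃ wear_ppe), and O(register_sample) is already established, so O(wear_ppe).
So O(wear_ppe) holds — wear_ppe is obligatory. None of the other listed options is made obligatory by any chain of premises.

wear_ppe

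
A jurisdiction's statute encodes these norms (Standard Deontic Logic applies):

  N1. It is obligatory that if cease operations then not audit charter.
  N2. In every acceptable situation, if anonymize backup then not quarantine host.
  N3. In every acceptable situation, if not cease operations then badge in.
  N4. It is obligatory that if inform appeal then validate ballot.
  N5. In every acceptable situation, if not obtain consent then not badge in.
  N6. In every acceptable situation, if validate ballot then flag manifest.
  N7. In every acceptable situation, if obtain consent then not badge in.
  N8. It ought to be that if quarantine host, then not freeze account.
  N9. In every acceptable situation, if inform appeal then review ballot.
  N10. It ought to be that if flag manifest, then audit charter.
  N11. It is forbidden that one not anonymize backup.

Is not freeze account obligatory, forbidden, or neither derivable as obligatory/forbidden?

Premise 8 is O(quarantine_host → ¬freeze_account), but O(quarantine_host) is not derivable from the premises, so it does not yield O(¬freeze_account).
No premise or chain of K-axiom applications forces O(¬freeze_account), and none forces O(freeze_account). So ¬freeze_account is neither obligatory nor forbidden under these norms.

Neither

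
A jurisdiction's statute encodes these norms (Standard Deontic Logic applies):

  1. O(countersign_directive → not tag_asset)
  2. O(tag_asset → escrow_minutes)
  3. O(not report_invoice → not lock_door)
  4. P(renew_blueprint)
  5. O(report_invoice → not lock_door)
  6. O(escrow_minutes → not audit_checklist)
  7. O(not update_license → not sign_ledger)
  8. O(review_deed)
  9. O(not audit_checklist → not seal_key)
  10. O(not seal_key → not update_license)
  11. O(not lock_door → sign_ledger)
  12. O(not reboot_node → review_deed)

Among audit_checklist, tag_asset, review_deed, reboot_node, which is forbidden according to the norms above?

By case analysis on not report_invoice: premise 3 gives O(not report_invoice → not lock_door) and premise 5 gives O(report_invoice → not lock_door), so O(not lock_door) either way.
With premise 11, O(not lock_door → sign_ledger), the K-axiom yields O(sign_ledger).
Premise 7, O(not update_license → not sign_ledger), contraposes to O(sign_ledger → update_license); with O(sign_ledger) we get O(update_license).
Premise 10 is O(not seal_key → not update_license); contrapositively O(update_license → seal_key). Since O(update_license) holds, K gives O(seal_key).
Premise 9 is O(not audit_checklist → not seal_key); contrapositively O(seal_key → audit_checklist). Since O(seal_key) holds, K gives O(audit_checklist).
Premise 6, O(escrow_minutes → not audit_checklist), contraposes to O(audit_checklist → not escrow_minutes); with O(audit_checklist) we get O(not escrow_minutes).
Premise 2, O(tag_asset → escrow_minutes), contraposes to O(not escrow_minutes → not tag_asset); with O(not escrow_minutes) we get O(not tag_asset).
So O(not tag_asset) holds, i.e. tag_asset is forbidden. None of the other listed options is forbidden under the premises.

tag_asset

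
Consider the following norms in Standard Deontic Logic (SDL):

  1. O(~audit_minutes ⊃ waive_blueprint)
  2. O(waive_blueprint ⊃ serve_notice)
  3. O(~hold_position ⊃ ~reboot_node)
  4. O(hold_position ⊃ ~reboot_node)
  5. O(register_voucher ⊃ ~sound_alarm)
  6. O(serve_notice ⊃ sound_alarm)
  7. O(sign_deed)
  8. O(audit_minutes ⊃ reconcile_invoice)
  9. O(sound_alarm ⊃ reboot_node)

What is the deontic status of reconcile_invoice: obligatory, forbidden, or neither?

Premises 4 and 3 cover both cases: O(hold_position ⊃ ~reboot_node) and O(~hold_position ⊃ ~reboot_node). Since hold_position ∨ ~hold_position is a tautology, O(~reboot_node) follows.
Premise 9, O(sound_alarm ⊃ reboot_node), contraposes to O(~reboot_node ⊃ ~sound_alarm); with O(~reboot_node) we get O(~sound_alarm).
The contrapositive of premise 6 (O(serve_notice ⊃ sound_alarm)) is O(~sound_alarm ⊃ ~serve_notice), and O(~sound_alarm) is already established, so O(~serve_notice).
Premise 2, O(waive_blueprint ⊃ serve_notice), contraposes to O(~serve_notice ⊃ ~waive_blueprint); with O(~serve_notice) we get O(~waive_blueprint).
Premise 1, O(~audit_minutes ⊃ waive_blueprint), contraposes to O(~waive_blueprint ⊃ audit_minutes); with O(~waive_blueprint) we get O(audit_minutes).
From O(audit_minutes) and premise 8, O(audit_minutes ⊃ reconcile_invoice), we obtain O(reconcile_invoice).
Premises 5, 7 do not contribute to this derivation.
Hence reconcile_invoice is obligatory.

Obligatory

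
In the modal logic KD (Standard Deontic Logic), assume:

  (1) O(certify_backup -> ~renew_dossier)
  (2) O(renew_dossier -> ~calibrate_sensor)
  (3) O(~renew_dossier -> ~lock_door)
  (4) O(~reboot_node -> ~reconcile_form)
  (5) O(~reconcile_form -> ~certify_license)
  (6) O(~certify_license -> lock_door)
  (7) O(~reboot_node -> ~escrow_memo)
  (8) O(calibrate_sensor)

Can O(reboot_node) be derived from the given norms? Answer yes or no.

Yes

Premise 8 states O(calibrate_sensor) outright.
The contrapositive of premise 2 (O(renew_dossier -> ~calibrate_sensor)) is O(calibrate_sensor -> ~renew_dossier), and O(calibrate_sensor) is already established, so O(~renew_dossier).
With premise 3, O(~renew_dossier -> ~lock_door), the K-axiom yields O(~lock_door).
Premise 6 is O(~certify_license -> lock_door); contrapositively O(~lock_door -> certify_license). Since O(~lock_door) holds, K gives O(certify_license).
Premise 5 is O(~reconcile_form -> ~certify_license); contrapositively O(certify_license -> reconcile_form). Since O(certify_license) holds, K gives O(reconcile_form).
Premise 4 is O(~reboot_node -> ~reconcile_form); contrapositively O(reconcile_form -> reboot_node). Since O(reconcile_form) holds, K gives O(reboot_node).
Premises 1, 7 do not contribute to this derivation.
So O(reboot_node) follows.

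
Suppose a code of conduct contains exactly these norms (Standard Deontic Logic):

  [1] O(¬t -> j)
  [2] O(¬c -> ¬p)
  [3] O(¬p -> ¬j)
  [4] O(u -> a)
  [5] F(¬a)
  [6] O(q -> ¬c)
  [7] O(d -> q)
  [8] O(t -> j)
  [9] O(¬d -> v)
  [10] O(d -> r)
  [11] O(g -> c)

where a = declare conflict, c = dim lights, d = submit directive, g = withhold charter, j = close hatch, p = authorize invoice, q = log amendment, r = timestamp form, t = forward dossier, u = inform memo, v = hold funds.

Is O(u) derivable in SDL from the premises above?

No

Premise 4 is O(u -> a); even if O(a) held, inferring O(u) would be affirming the consequent — invalid.
No other premise forces O(u). An ideal world satisfying every premise can still have u false, so O(u) is not derivable.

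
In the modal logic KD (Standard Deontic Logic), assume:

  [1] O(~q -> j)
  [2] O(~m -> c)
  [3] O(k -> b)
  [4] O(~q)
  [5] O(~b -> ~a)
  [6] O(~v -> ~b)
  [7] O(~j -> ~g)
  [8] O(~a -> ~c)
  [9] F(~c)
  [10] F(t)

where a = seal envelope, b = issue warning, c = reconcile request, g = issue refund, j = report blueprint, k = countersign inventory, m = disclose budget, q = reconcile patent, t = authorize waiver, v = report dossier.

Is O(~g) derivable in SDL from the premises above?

No

Premise 7 is O(~j -> ~g), but O(~j) is not derivable from the premises, so it does not yield O(~g).
No other premise forces O(~g). An ideal world satisfying every premise can still have ~g false, so O(~g) is not derivable.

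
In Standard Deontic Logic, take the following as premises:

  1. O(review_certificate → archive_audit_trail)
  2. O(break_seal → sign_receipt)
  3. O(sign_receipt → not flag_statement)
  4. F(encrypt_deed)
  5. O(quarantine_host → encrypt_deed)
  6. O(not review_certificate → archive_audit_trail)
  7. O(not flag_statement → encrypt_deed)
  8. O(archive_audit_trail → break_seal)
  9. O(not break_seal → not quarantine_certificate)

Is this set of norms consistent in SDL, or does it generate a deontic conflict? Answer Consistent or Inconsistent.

Inconsistent

Premises 1 and 6 cover both cases: O(review_certificate → archive_audit_trail) and O(not review_certificate → archive_audit_trail). Since review_certificate ∨ not review_certificate is a tautology, O(archive_audit_trail) follows.
With premise 8, O(archive_audit_trail → break_seal), the K-axiom yields O(break_seal).
Applying K to premise 2 (O(break_seal → sign_receipt)) and O(break_seal) yields O(sign_receipt).
With premise 3, O(sign_receipt → not flag_statement), the K-axiom yields O(not flag_statement).
From O(not flag_statement) and premise 7, O(not flag_statement → encrypt_deed), we obtain O(encrypt_deed).
Yet premise 4 is F(encrypt_deed), i.e. O(not encrypt_deed).
We now have both O(encrypt_deed) and O(not encrypt_deed) — encrypt_deed is simultaneously obligatory and forbidden, violating the D-axiom.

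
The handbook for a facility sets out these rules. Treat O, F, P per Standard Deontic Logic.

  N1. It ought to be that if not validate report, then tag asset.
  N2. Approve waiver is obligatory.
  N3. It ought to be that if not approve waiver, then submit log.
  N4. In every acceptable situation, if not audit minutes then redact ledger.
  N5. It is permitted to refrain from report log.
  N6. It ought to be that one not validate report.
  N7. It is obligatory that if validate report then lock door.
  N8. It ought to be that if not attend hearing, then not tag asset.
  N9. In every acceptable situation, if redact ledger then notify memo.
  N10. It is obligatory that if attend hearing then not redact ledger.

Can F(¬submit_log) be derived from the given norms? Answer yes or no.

Premise 3 is O(¬approve_waiver → submit_log), but O(¬approve_waiver) is not derivable from the premises, so it does not yield O(submit_log).
No other premise forces O(submit_log). An ideal world satisfying every premise can still have ¬submit_log true, so F(¬submit_log) is not derivable.

No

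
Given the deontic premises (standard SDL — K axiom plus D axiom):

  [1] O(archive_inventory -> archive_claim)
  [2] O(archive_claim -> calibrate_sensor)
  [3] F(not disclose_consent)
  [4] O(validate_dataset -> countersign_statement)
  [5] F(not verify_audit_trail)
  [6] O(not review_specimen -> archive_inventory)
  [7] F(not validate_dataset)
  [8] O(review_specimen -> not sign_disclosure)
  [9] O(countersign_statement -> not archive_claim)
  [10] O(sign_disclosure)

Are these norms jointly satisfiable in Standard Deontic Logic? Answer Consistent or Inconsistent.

F(not validate_dataset) at premise 7 means O(validate_dataset).
Premise 4 is O(validate_dataset -> countersign_statement); since O(validate_dataset), deontic closure gives O(countersign_statement).
With premise 9, O(countersign_statement -> not archive_claim), the K-axiom yields O(not archive_claim).
The contrapositive of premise 1 (O(archive_inventory -> archive_claim)) is O(not archive_claim -> not archive_inventory), and O(not archive_claim) is already established, so O(not archive_inventory).
Premise 6 is O(not review_specimen -> archive_inventory); contrapositively O(not archive_inventory -> review_specimen). Since O(not archive_inventory) holds, K gives O(review_specimen).
From O(review_specimen) and premise 8, O(review_specimen -> not sign_disclosure), we obtain O(not sign_disclosure).
However, premise 10 gives O(sign_disclosure).
We now have both O(not sign_disclosure) and O(sign_disclosure) — sign_disclosure is simultaneously obligatory and forbidden, violating the D-axiom.

Inconsistent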